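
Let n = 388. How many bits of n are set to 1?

388 = 110000100
Count the 1s: 1 + 1 + 1 = 3

3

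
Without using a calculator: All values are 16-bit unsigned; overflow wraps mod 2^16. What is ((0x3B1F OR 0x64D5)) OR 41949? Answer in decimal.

65503

0x3B1F = 0011101100011111
0x64D5 = 0110010011010101
→ OR → 0111111111011111 = 32735
41949 = 1010001111011101
→ OR → 1111111111011111 = 65503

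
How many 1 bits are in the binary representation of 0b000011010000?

3

n = 11010000
Count the 1s: 1 + 1 + 1 = 3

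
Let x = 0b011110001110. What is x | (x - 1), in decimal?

1935

x = 11110001110 = 1934
x - 1 = 11110001101
OR    = 11110001111 = 1935
(x | (x - 1) sets all bits below the lowest set bit.)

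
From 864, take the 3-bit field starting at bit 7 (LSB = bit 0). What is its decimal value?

v = 001101100000
Shift right by 7: 00110
Mask low 3 bits: 110 = 6

6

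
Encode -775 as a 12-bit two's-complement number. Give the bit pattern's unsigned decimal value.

3321

775 in 12 bits: 001100000111
Invert: 110011111000
Add 1:  110011111001 = 3321
(Check: 2^12 - 775 = 4096 - 775 = 3321.)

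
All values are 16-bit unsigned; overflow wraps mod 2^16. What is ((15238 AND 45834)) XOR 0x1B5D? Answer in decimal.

10335

15238 = 0011101110000110
45834 = 1011001100001010
→ AND → 0011001100000010 = 13058
0x1B5D = 0001101101011101
→ XOR → 0010100001011111 = 10335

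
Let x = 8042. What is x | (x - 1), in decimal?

x = 1111101101010 = 8042
x - 1 = 1111101101001
OR    = 1111101101011 = 8043
(x | (x - 1) sets all bits below the lowest set bit.)

8043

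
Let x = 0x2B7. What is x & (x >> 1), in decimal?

19

x = 1010110111 = 695
x>>1 = 0101011011
AND  = 0000010011 = 19
(x & (x >> 1) has a 1 wherever x has two consecutive 1 bits.)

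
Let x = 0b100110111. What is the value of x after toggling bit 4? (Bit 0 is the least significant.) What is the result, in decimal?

x = 100110111
bit 4 is currently 1; toggle it via x ^ (1 << 4) = x ^ 16
→ 100100111 = 295

295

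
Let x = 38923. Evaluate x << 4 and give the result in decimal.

622768

38923 = 00001001100000001011
shift left by 4 → 10011000000010110000 = 622768
(equivalently, 38923 × 2^4 = 38923 × 16)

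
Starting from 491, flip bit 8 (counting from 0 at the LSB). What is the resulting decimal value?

x = 111101011
bit 8 is currently 1; toggle it via x ^ (1 << 8) = x ^ 256
→ 011101011 = 235

235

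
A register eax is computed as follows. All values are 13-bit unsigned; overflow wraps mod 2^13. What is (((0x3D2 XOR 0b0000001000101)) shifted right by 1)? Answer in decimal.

0x3D2 = 0001111010010
0b0000001000101 = 0000001000101
→ XOR → 0001110010111 = 919
→ shifted right by 1 → 0000111001011 = 459

459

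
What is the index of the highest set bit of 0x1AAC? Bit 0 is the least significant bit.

12

0x1AAC = 1101010101100
The topmost 1 is at position 12 (since 2^12 = 4096 ≤ 6828 < 8192).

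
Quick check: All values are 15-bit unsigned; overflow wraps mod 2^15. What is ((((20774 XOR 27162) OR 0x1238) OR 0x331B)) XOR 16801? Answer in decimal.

20774 = 101000100100110
27162 = 110101000011010
→ XOR → 011101100111100 = 15164
0x1238 = 001001000111000
→ OR → 011101100111100 = 15164
0x331B = 011001100011011
→ OR → 011101100111111 = 15167
16801 = 100000110100001
→ XOR → 111101010011110 = 31390

31390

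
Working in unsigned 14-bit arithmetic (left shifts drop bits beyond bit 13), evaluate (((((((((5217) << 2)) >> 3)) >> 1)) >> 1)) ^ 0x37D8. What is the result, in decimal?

5217 = 01010001100001
→ << 2 (mod 2^14) → 01000110000100 = 4484
→ >> 3 → 00001000110000 = 560
→ >> 1 → 00000100011000 = 280
→ >> 1 → 00000010001100 = 140
0x37D8 = 11011111011000
→ ^ → 11011101010100 = 14164

14164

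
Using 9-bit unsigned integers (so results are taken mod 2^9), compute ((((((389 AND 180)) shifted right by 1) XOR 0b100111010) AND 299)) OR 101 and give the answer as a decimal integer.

389 = 110000101
180 = 010110100
→ AND → 010000100 = 132
→ shifted right by 1 → 001000010 = 66
0b100111010 = 100111010
→ XOR → 101111000 = 376
299 = 100101011
→ AND → 100101000 = 296
101 = 001100101
→ OR → 101101101 = 365

365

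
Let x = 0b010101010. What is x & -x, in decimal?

x = 10101010 = 170
-x (two's complement) = …01010110
AND   = 00000010 = 2
(x & -x isolates the lowest set bit of x.)

2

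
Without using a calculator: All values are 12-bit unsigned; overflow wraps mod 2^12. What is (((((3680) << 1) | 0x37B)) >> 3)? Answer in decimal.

3680 = 111001100000
→ << 1 (mod 2^12) → 110011000000 = 3264
0x37B = 001101111011
→ | → 111111111011 = 4091
→ >> 3 → 000111111111 = 511

511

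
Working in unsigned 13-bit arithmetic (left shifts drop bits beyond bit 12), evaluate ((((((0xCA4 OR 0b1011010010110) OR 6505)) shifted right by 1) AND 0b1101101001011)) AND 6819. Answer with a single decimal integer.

2563

0xCA4 = 0110010100100
0b1011010010110 = 1011010010110
→ OR → 1111010110110 = 7862
6505 = 1100101101001
→ OR → 1111111111111 = 8191
→ shifted right by 1 → 0111111111111 = 4095
0b1101101001011 = 1101101001011
→ AND → 0101101001011 = 2891
6819 = 1101010100011
→ AND → 0101000000011 = 2563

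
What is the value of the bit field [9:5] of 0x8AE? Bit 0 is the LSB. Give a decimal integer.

5

v = 0100010101110
Shift right by 5: 01000101
Mask low 5 bits: 00101 = 5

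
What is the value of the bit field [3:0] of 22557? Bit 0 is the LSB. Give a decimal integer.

v = 0101100000011101
Shift right by 0: 0101100000011101
Mask low 4 bits: 1101 = 13

13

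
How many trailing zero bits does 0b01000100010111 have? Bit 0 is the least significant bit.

0

0b01000100010111 = 1000100010111
Trailing zeros: 0, so the lowest set bit is bit 0 (value 1).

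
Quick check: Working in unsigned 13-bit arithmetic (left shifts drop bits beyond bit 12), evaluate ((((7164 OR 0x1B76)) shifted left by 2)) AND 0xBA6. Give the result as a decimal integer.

7164 = 1101111111100
0x1B76 = 1101101110110
→ OR → 1101111111110 = 7166
→ shifted left by 2 (mod 2^13) → 0111111111000 = 4088
0xBA6 = 0101110100110
→ AND → 0101110100000 = 2976

2976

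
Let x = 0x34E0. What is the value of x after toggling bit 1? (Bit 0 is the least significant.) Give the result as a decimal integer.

13538

x = 011010011100000
bit 1 is currently 0; toggle it via x ^ (1 << 1) = x ^ 2
→ 011010011100010 = 13538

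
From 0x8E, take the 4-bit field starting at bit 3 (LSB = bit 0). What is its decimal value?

v = 10001110
Shift right by 3: 10001
Mask low 4 bits: 0001 = 1

1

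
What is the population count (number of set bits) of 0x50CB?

0x50CB = 101000011001011
Count the 1s: 1 + 1 + 1 + 1 + 1 + 1 + 1 = 7

7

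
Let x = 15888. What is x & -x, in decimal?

16

x = 11111000010000 = 15888
-x (two's complement) = …00000111110000
AND   = 00000000010000 = 16
(x & -x isolates the lowest set bit of x.)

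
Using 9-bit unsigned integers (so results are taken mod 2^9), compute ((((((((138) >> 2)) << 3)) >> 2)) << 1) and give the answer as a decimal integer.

136

138 = 010001010
→ >> 2 → 000100010 = 34
→ << 3 (mod 2^9) → 100010000 = 272
→ >> 2 → 001000100 = 68
→ << 1 (mod 2^9) → 010001000 = 136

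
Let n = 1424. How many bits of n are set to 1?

1424 = 10110010000
Count the 1s: 1 + 1 + 1 + 1 = 4

4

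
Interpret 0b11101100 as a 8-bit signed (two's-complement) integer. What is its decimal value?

pattern = 11101100 (MSB is 1 ⇒ negative)
Invert: 00010011, add 1 → 00010100 = 20, so the value is -20.
(Equivalently: 236 - 2^8 = 236 - 256 = -20.)

-20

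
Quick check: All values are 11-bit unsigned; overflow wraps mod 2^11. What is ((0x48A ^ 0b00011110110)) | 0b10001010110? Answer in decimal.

0x48A = 10010001010
0b00011110110 = 00011110110
→ ^ → 10001111100 = 1148
0b10001010110 = 10001010110
→ | → 10001111110 = 1150

1150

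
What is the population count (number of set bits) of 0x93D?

7

0x93D = 100100111101
Count the 1s: 1 + 1 + 1 + 1 + 1 + 1 + 1 = 7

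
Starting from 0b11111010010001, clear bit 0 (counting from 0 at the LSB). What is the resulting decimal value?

16016

x = 11111010010001
bit 0 is currently 1; clear it via x & ~(1 << 0) = x & ~1
→ 11111010010000 = 16016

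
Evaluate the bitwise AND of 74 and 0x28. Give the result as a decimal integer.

8

74 = 1001010
0x28 = 0101000
AND → 0001000 = 8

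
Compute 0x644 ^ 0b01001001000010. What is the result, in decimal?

5126

0x644 = 0011001000100
b = 1001001000010
XOR → 1010000000110 = 5126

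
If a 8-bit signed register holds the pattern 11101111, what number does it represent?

-17

pattern = 11101111 (MSB is 1 ⇒ negative)
Invert: 00010000, add 1 → 00010001 = 17, so the value is -17.
(Equivalently: 239 - 2^8 = 239 - 256 = -17.)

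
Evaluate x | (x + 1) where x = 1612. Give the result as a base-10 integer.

1613

x = 11001001100 = 1612
x + 1 = 11001001101
OR    = 11001001101 = 1613
(x | (x + 1) sets the lowest cleared bit.)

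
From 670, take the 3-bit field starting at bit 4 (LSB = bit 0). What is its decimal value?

v = 00001010011110
Shift right by 4: 0000101001
Mask low 3 bits: 001 = 1

1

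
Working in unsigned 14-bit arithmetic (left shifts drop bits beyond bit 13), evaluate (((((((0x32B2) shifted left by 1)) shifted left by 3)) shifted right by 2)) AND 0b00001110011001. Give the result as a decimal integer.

0x32B2 = 11001010110010
→ shifted left by 1 (mod 2^14) → 10010101100100 = 9572
→ shifted left by 3 (mod 2^14) → 10101100100000 = 11040
→ shifted right by 2 → 00101011001000 = 2760
0b00001110011001 = 00001110011001
→ AND → 00001010001000 = 648

648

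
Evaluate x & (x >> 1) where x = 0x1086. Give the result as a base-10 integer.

2

x = 1000010000110 = 4230
x>>1 = 0100001000011
AND  = 0000000000010 = 2
(x & (x >> 1) has a 1 wherever x has two consecutive 1 bits.)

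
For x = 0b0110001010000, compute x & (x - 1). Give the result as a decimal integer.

3136

x = 110001010000 = 3152
x - 1 = 110001001111
AND   = 110001000000 = 3136
(x & (x - 1) clears the lowest set bit of x.)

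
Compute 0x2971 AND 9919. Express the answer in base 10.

0x2971 = 10100101110001
9919 = 10011010111111
AND → 10000000110001 = 8241

8241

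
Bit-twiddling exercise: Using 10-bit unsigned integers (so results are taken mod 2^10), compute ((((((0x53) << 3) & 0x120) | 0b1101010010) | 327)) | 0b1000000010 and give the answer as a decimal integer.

0x53 = 0001010011
→ << 3 (mod 2^10) → 1010011000 = 664
0x120 = 0100100000
→ & → 0000000000 = 0
0b1101010010 = 1101010010
→ | → 1101010010 = 850
327 = 0101000111
→ | → 1101010111 = 855
0b1000000010 = 1000000010
→ | → 1101010111 = 855

855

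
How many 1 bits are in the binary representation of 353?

353 = 101100001
Count the 1s: 1 + 1 + 1 + 1 = 4

4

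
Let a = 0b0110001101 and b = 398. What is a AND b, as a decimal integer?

396

a = 110001101
398 = 110001110
AND → 110001100 = 396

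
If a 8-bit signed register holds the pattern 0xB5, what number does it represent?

pattern = 10110101 (MSB is 1 ⇒ negative)
Invert: 01001010, add 1 → 01001011 = 75, so the value is -75.
(Equivalently: 181 - 2^8 = 181 - 256 = -75.)

-75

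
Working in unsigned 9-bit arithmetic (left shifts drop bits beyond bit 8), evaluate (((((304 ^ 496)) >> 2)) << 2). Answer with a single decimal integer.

304 = 100110000
496 = 111110000
→ ^ → 011000000 = 192
→ >> 2 → 000110000 = 48
→ << 2 (mod 2^9) → 011000000 = 192

192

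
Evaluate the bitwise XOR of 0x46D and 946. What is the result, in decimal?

2015

0x46D = 10001101101
946 = 01110110010
XOR → 11111011111 = 2015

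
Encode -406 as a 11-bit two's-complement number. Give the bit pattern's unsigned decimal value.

406 in 11 bits: 00110010110
Invert: 11001101001
Add 1:  11001101010 = 1642
(Check: 2^11 - 406 = 2048 - 406 = 1642.)

1642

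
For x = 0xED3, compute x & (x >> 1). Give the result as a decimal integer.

x = 111011010011 = 3795
x>>1 = 011101101001
AND  = 011001000001 = 1601
(x & (x >> 1) has a 1 wherever x has two consecutive 1 bits.)

1601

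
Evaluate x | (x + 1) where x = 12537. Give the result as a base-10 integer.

12539

x = 11000011111001 = 12537
x + 1 = 11000011111010
OR    = 11000011111011 = 12539
(x | (x + 1) sets the lowest cleared bit.)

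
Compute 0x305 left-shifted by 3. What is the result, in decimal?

0x305 = 0001100000101
shift left by 3 → 1100000101000 = 6184
(equivalently, 773 × 2^3 = 773 × 8)

6184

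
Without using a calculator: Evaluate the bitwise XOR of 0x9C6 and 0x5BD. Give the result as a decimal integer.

3195

0x9C6 = 100111000110
0x5BD = 010110111101
XOR → 110001111011 = 3195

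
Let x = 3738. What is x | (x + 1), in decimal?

x = 111010011010 = 3738
x + 1 = 111010011011
OR    = 111010011011 = 3739
(x | (x + 1) sets the lowest cleared bit.)

3739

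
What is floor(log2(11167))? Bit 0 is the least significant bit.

11167 = 10101110011111
The topmost 1 is at position 13 (since 2^13 = 8192 ≤ 11167 < 16384).

13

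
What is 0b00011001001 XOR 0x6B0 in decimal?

a = 00011001001
0x6B0 = 11010110000
XOR → 11001111001 = 1657

1657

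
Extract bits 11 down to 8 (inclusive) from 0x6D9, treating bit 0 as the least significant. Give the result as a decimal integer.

6

v = 011011011001
Shift right by 8: 0110
Mask low 4 bits: 0110 = 6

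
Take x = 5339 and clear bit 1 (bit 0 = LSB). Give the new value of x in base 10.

5337

x = 01010011011011
bit 1 is currently 1; clear it via x & ~(1 << 1) = x & ~2
→ 01010011011001 = 5337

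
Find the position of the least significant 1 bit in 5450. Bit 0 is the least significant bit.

1

5450 = 1010101001010
Trailing zeros: 1, so the lowest set bit is bit 1 (value 2).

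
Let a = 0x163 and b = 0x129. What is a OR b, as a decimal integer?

363

0x163 = 101100011
0x129 = 100101001
 OR → 101101011 = 363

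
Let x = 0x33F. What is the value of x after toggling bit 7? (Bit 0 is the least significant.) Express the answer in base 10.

x = 001100111111
bit 7 is currently 0; toggle it via x ^ (1 << 7) = x ^ 128
→ 001110111111 = 959

959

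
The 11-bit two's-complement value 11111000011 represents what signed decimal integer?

-61

pattern = 11111000011 (MSB is 1 ⇒ negative)
Invert: 00000111100, add 1 → 00000111101 = 61, so the value is -61.
(Equivalently: 1987 - 2^11 = 1987 - 2048 = -61.)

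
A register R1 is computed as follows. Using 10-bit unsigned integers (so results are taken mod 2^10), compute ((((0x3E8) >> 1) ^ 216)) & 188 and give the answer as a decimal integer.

0x3E8 = 1111101000
→ >> 1 → 0111110100 = 500
216 = 0011011000
→ ^ → 0100101100 = 300
188 = 0010111100
→ & → 0000101100 = 44

44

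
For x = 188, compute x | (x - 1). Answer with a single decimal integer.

191

x = 10111100 = 188
x - 1 = 10111011
OR    = 10111111 = 191
(x | (x - 1) sets all bits below the lowest set bit.)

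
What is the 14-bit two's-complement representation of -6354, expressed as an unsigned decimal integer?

10030

6354 in 14 bits: 01100011010010
Invert: 10011100101101
Add 1:  10011100101110 = 10030
(Check: 2^14 - 6354 = 16384 - 6354 = 10030.)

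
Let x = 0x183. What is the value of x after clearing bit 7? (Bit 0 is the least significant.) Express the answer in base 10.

x = 110000011
bit 7 is currently 1; clear it via x & ~(1 << 7) = x & ~128
→ 100000011 = 259

259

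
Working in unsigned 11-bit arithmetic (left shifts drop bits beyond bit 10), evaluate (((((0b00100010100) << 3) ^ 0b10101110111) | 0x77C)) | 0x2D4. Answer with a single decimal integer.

0b00100010100 = 00100010100
→ << 3 (mod 2^11) → 00010100000 = 160
0b10101110111 = 10101110111
→ ^ → 10111010111 = 1495
0x77C = 11101111100
→ | → 11111111111 = 2047
0x2D4 = 01011010100
→ | → 11111111111 = 2047

2047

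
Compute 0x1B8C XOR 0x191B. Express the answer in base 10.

663

0x1B8C = 1101110001100
0x191B = 1100100011011
XOR → 0001010010111 = 663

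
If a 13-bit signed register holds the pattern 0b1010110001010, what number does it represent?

pattern = 1010110001010 (MSB is 1 ⇒ negative)
Invert: 0101001110101, add 1 → 0101001110110 = 2678, so the value is -2678.
(Equivalently: 5514 - 2^13 = 5514 - 8192 = -2678.)

-2678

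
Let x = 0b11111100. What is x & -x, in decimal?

4

x = 11111100 = 252
-x (two's complement) = …00000100
AND   = 00000100 = 4
(x & -x isolates the lowest set bit of x.)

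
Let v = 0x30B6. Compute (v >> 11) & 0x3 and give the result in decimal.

v = 11000010110110
Shift right by 11: 110
Mask low 2 bits: 10 = 2

2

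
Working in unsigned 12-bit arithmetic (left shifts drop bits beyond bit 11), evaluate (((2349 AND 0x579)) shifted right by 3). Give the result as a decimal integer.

37

2349 = 100100101101
0x579 = 010101111001
→ AND → 000100101001 = 297
→ shifted right by 3 → 000000100101 = 37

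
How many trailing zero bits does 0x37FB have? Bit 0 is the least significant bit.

0x37FB = 11011111111011
Trailing zeros: 0, so the lowest set bit is bit 0 (value 1).

0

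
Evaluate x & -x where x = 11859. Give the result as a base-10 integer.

1

x = 10111001010011 = 11859
-x (two's complement) = …01000110101101
AND   = 00000000000001 = 1
(x & -x isolates the lowest set bit of x.)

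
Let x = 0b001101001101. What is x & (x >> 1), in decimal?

x = 1101001101 = 845
x>>1 = 0110100110
AND  = 0100000100 = 260
(x & (x >> 1) has a 1 wherever x has two consecutive 1 bits.)

260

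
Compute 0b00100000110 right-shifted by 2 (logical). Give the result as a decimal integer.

x = 100000110
shift right by 2 → 001000001 = 65
(equivalently, floor(262 / 4))

65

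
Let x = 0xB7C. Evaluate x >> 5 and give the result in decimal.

91

0xB7C = 101101111100
shift right by 5 → 000001011011 = 91
(equivalently, floor(2940 / 32))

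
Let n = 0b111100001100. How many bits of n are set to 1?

6

n = 111100001100
Count the 1s: 1 + 1 + 1 + 1 + 1 + 1 = 6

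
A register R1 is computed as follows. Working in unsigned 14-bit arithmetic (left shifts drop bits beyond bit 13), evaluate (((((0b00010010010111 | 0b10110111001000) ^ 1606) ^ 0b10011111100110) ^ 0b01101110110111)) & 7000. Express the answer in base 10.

0b00010010010111 = 00010010010111
0b10110111001000 = 10110111001000
→ | → 10110111011111 = 11743
1606 = 00011001000110
→ ^ → 10101110011001 = 11161
0b10011111100110 = 10011111100110
→ ^ → 00110001111111 = 3199
0b01101110110111 = 01101110110111
→ ^ → 01011111001000 = 6088
7000 = 01101101011000
→ & → 01001101001000 = 4936

4936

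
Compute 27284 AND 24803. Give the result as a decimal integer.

24704

27284 = 110101010010100
24803 = 110000011100011
AND → 110000010000000 = 24704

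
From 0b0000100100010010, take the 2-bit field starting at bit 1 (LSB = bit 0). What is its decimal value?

v = 0000100100010010
Shift right by 1: 000010010001001
Mask low 2 bits: 01 = 1

1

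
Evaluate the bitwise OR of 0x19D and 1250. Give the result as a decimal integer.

1535

0x19D = 00110011101
1250 = 10011100010
 OR → 10111111111 = 1535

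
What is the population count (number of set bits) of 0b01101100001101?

n = 1101100001101
Count the 1s: 1 + 1 + 1 + 1 + 1 + 1 + 1 = 7

7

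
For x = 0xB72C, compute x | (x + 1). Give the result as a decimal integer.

x = 1011011100101100 = 46892
x + 1 = 1011011100101101
OR    = 1011011100101101 = 46893
(x | (x + 1) sets the lowest cleared bit.)

46893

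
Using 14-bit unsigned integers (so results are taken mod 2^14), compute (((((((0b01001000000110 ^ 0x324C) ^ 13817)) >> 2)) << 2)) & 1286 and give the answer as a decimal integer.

0b01001000000110 = 01001000000110
0x324C = 11001001001100
→ ^ → 10000001001010 = 8266
13817 = 11010111111001
→ ^ → 01010110110011 = 5555
→ >> 2 → 00010101101100 = 1388
→ << 2 (mod 2^14) → 01010110110000 = 5552
1286 = 00010100000110
→ & → 00010100000000 = 1280

1280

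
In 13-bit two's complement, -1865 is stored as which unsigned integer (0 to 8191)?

6327

1865 in 13 bits: 0011101001001
Invert: 1100010110110
Add 1:  1100010110111 = 6327
(Check: 2^13 - 1865 = 8192 - 1865 = 6327.)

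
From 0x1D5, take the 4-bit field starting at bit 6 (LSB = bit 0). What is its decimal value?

v = 0111010101
Shift right by 6: 0111
Mask low 4 bits: 0111 = 7

7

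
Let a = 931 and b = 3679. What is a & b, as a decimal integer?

515

931 = 001110100011
3679 = 111001011111
AND → 001000000011 = 515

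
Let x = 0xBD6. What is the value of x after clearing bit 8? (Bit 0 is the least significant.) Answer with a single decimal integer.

2774

x = 101111010110
bit 8 is currently 1; clear it via x & ~(1 << 8) = x & ~256
→ 101011010110 = 2774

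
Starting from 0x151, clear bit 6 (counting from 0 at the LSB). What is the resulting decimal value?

273

x = 101010001
bit 6 is currently 1; clear it via x & ~(1 << 6) = x & ~64
→ 100010001 = 273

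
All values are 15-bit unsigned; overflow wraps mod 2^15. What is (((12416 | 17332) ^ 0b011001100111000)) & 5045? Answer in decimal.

132

12416 = 011000010000000
17332 = 100001110110100
→ | → 111001110110100 = 29620
0b011001100111000 = 011001100111000
→ ^ → 100000010001100 = 16524
5045 = 001001110110101
→ & → 000000010000100 = 132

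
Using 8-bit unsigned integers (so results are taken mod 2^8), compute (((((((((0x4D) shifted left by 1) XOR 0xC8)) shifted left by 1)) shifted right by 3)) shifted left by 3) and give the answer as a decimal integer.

0x4D = 01001101
→ shifted left by 1 (mod 2^8) → 10011010 = 154
0xC8 = 11001000
→ XOR → 01010010 = 82
→ shifted left by 1 (mod 2^8) → 10100100 = 164
→ shifted right by 3 → 00010100 = 20
→ shifted left by 3 (mod 2^8) → 10100000 = 160

160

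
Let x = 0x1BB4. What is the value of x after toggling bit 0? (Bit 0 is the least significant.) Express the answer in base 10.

x = 1101110110100
bit 0 is currently 0; toggle it via x ^ (1 << 0) = x ^ 1
→ 1101110110101 = 7093

7093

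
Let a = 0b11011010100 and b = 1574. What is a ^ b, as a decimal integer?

242

a = 11011010100
1574 = 11000100110
XOR → 00011110010 = 242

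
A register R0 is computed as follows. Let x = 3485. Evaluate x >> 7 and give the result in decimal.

3485 = 110110011101
shift right by 7 → 000000011011 = 27
(equivalently, floor(3485 / 128))

27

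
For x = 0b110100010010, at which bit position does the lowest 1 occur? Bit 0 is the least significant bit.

0b110100010010 = 110100010010
Trailing zeros: 1, so the lowest set bit is bit 1 (value 2).

1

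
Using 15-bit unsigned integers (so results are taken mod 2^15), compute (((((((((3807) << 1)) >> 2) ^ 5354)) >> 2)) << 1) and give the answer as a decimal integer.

2498

3807 = 000111011011111
→ << 1 (mod 2^15) → 001110110111110 = 7614
→ >> 2 → 000011101101111 = 1903
5354 = 001010011101010
→ ^ → 001001110000101 = 4997
→ >> 2 → 000010011100001 = 1249
→ << 1 (mod 2^15) → 000100111000010 = 2498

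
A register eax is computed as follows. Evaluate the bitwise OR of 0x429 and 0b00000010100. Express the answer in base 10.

1085

0x429 = 10000101001
b = 00000010100
 OR → 10000111101 = 1085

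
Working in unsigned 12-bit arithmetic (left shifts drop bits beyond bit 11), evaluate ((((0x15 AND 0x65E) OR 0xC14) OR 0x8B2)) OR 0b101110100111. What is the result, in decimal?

0x15 = 000000010101
0x65E = 011001011110
→ AND → 000000010100 = 20
0xC14 = 110000010100
→ OR → 110000010100 = 3092
0x8B2 = 100010110010
→ OR → 110010110110 = 3254
0b101110100111 = 101110100111
→ OR → 111110110111 = 4023

4023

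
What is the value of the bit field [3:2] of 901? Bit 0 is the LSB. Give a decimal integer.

v = 01110000101
Shift right by 2: 011100001
Mask low 2 bits: 01 = 1

1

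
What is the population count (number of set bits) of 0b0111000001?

n = 111000001
Count the 1s: 1 + 1 + 1 + 1 = 4

4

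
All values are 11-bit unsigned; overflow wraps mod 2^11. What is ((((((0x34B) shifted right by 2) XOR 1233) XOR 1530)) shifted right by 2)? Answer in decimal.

0x34B = 01101001011
→ shifted right by 2 → 00011010010 = 210
1233 = 10011010001
→ XOR → 10000000011 = 1027
1530 = 10111111010
→ XOR → 00111111001 = 505
→ shifted right by 2 → 00001111110 = 126

126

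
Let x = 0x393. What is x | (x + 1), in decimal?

x = 1110010011 = 915
x + 1 = 1110010100
OR    = 1110010111 = 919
(x | (x + 1) sets the lowest cleared bit.)

919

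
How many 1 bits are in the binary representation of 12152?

12152 = 10111101111000
Count the 1s: 1 + 1 + 1 + 1 + 1 + 1 + 1 + 1 + 1 = 9

9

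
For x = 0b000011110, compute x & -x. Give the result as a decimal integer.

2

x = 11110 = 30
-x (two's complement) = …00010
AND   = 00010 = 2
(x & -x isolates the lowest set bit of x.)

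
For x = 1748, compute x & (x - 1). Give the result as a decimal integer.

1744

x = 11011010100 = 1748
x - 1 = 11011010011
AND   = 11011010000 = 1744
(x & (x - 1) clears the lowest set bit of x.)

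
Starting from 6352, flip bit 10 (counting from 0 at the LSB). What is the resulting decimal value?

7376

x = 1100011010000
bit 10 is currently 0; toggle it via x ^ (1 << 10) = x ^ 1024
→ 1110011010000 = 7376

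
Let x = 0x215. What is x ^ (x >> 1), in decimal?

799

x = 1000010101 = 533
x>>1 = 0100001010
XOR  = 1100011111 = 799
(x ^ (x >> 1) gives the standard binary-reflected Gray code of x.)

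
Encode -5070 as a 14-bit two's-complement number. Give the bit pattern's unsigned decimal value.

5070 in 14 bits: 01001111001110
Invert: 10110000110001
Add 1:  10110000110010 = 11314
(Check: 2^14 - 5070 = 16384 - 5070 = 11314.)

11314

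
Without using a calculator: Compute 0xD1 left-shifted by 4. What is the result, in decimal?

0xD1 = 000011010001
shift left by 4 → 110100010000 = 3344
(equivalently, 209 × 2^4 = 209 × 16)

3344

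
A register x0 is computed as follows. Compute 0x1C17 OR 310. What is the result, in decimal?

7479

0x1C17 = 1110000010111
310 = 0000100110110
 OR → 1110100110111 = 7479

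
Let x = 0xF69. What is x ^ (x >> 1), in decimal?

x = 111101101001 = 3945
x>>1 = 011110110100
XOR  = 100011011101 = 2269
(x ^ (x >> 1) gives the standard binary-reflected Gray code of x.)

2269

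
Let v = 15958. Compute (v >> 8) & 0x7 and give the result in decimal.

6

v = 0011111001010110
Shift right by 8: 00111110
Mask low 3 bits: 110 = 6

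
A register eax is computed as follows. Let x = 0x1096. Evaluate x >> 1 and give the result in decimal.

0x1096 = 1000010010110
shift right by 1 → 0100001001011 = 2123
(equivalently, floor(4246 / 2))

2123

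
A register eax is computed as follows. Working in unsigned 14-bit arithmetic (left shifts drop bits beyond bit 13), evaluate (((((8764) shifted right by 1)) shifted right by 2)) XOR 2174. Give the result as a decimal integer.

8764 = 10001000111100
→ shifted right by 1 → 01000100011110 = 4382
→ shifted right by 2 → 00010001000111 = 1095
2174 = 00100001111110
→ XOR → 00110000111001 = 3129

3129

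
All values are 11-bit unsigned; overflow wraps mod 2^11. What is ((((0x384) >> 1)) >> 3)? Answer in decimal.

56

0x384 = 01110000100
→ >> 1 → 00111000010 = 450
→ >> 3 → 00000111000 = 56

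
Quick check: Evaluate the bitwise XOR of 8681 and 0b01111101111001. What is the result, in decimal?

8681 = 10000111101001
b = 01111101111001
XOR → 11111010010000 = 16016

16016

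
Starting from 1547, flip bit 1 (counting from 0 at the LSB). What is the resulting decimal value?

x = 11000001011
bit 1 is currently 1; toggle it via x ^ (1 << 1) = x ^ 2
→ 11000001001 = 1545

1545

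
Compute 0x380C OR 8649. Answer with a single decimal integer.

14797

0x380C = 11100000001100
8649 = 10000111001001
 OR → 11100111001101 = 14797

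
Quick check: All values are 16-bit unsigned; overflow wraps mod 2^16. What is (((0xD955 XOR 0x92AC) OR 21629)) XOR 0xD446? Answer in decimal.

35771

0xD955 = 1101100101010101
0x92AC = 1001001010101100
→ XOR → 0100101111111001 = 19449
21629 = 0101010001111101
→ OR → 0101111111111101 = 24573
0xD446 = 1101010001000110
→ XOR → 1000101110111011 = 35771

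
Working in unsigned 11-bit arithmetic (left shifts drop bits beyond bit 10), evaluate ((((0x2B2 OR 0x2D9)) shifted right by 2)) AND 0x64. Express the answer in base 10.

36

0x2B2 = 01010110010
0x2D9 = 01011011001
→ OR → 01011111011 = 763
→ shifted right by 2 → 00010111110 = 190
0x64 = 00001100100
→ AND → 00000100100 = 36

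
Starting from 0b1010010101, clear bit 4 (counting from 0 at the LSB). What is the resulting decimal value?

645

x = 1010010101
bit 4 is currently 1; clear it via x & ~(1 << 4) = x & ~16
→ 1010000101 = 645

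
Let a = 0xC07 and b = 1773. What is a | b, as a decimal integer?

0xC07 = 110000000111
1773 = 011011101101
 OR → 111011101111 = 3823

3823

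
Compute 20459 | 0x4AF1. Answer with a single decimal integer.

20459 = 100111111101011
0x4AF1 = 100101011110001
 OR → 100111111111011 = 20475

20475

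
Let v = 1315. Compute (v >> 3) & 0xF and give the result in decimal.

v = 10100100011
Shift right by 3: 10100100
Mask low 4 bits: 0100 = 4

4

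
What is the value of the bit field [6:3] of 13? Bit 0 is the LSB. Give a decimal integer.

v = 000001101
Shift right by 3: 000001
Mask low 4 bits: 0001 = 1

1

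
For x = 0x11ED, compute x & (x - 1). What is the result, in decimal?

4588

x = 1000111101101 = 4589
x - 1 = 1000111101100
AND   = 1000111101100 = 4588
(x & (x - 1) clears the lowest set bit of x.)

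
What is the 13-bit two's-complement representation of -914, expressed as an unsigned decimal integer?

914 in 13 bits: 0001110010010
Invert: 1110001101101
Add 1:  1110001101110 = 7278
(Check: 2^13 - 914 = 8192 - 914 = 7278.)

7278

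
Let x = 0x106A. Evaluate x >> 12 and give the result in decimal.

0x106A = 1000001101010
shift right by 12 → 0000000000001 = 1
(equivalently, floor(4202 / 4096))

1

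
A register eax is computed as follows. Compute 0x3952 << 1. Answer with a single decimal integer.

29348

0x3952 = 011100101010010
shift left by 1 → 111001010100100 = 29348
(equivalently, 14674 × 2^1 = 14674 × 2)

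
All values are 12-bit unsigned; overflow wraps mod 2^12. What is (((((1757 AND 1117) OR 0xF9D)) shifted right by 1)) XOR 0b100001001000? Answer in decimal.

4006

1757 = 011011011101
1117 = 010001011101
→ AND → 010001011101 = 1117
0xF9D = 111110011101
→ OR → 111111011101 = 4061
→ shifted right by 1 → 011111101110 = 2030
0b100001001000 = 100001001000
→ XOR → 111110100110 = 4006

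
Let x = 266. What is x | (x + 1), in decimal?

x = 100001010 = 266
x + 1 = 100001011
OR    = 100001011 = 267
(x | (x + 1) sets the lowest cleared bit.)

267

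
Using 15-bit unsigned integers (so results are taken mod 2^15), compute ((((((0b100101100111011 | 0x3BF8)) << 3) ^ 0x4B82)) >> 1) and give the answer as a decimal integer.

2605

0b100101100111011 = 100101100111011
0x3BF8 = 011101111111000
→ | → 111101111111011 = 31739
→ << 3 (mod 2^15) → 101111111011000 = 24536
0x4B82 = 100101110000010
→ ^ → 001010001011010 = 5210
→ >> 1 → 000101000101101 = 2605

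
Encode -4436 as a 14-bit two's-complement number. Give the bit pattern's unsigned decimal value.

4436 in 14 bits: 01000101010100
Invert: 10111010101011
Add 1:  10111010101100 = 11948
(Check: 2^14 - 4436 = 16384 - 4436 = 11948.)

11948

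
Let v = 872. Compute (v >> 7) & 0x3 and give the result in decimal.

2

v = 001101101000
Shift right by 7: 00110
Mask low 2 bits: 10 = 2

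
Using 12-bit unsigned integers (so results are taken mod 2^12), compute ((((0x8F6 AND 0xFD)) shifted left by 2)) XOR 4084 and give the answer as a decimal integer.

3108

0x8F6 = 100011110110
0xFD = 000011111101
→ AND → 000011110100 = 244
→ shifted left by 2 (mod 2^12) → 001111010000 = 976
4084 = 111111110100
→ XOR → 110000100100 = 3108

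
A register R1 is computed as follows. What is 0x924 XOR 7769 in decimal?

6013

0x924 = 0100100100100
7769 = 1111001011001
XOR → 1011101111101 = 6013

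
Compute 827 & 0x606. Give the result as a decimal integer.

827 = 01100111011
0x606 = 11000000110
AND → 01000000010 = 514

514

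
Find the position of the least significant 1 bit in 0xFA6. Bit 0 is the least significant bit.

0xFA6 = 111110100110
Trailing zeros: 1, so the lowest set bit is bit 1 (value 2).

1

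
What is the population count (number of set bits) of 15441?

15441 = 11110001010001
Count the 1s: 1 + 1 + 1 + 1 + 1 + 1 + 1 = 7

7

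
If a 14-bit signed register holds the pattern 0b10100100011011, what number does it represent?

-5861

pattern = 10100100011011 (MSB is 1 ⇒ negative)
Invert: 01011011100100, add 1 → 01011011100101 = 5861, so the value is -5861.
(Equivalently: 10523 - 2^14 = 10523 - 16384 = -5861.)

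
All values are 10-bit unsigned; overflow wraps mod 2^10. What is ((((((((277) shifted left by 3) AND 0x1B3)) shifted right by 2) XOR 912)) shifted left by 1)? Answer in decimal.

880

277 = 0100010101
→ shifted left by 3 (mod 2^10) → 0010101000 = 168
0x1B3 = 0110110011
→ AND → 0010100000 = 160
→ shifted right by 2 → 0000101000 = 40
912 = 1110010000
→ XOR → 1110111000 = 952
→ shifted left by 1 (mod 2^10) → 1101110000 = 880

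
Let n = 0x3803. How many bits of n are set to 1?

5

0x3803 = 11100000000011
Count the 1s: 1 + 1 + 1 + 1 + 1 = 5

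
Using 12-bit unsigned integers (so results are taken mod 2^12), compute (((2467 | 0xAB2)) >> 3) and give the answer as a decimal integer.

2467 = 100110100011
0xAB2 = 101010110010
→ | → 101110110011 = 2995
→ >> 3 → 000101110110 = 374

374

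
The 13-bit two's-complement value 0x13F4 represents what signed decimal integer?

pattern = 1001111110100 (MSB is 1 ⇒ negative)
Invert: 0110000001011, add 1 → 0110000001100 = 3084, so the value is -3084.
(Equivalently: 5108 - 2^13 = 5108 - 8192 = -3084.)

-3084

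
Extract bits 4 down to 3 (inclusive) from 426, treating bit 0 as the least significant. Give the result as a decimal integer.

v = 110101010
Shift right by 3: 110101
Mask low 2 bits: 01 = 1

1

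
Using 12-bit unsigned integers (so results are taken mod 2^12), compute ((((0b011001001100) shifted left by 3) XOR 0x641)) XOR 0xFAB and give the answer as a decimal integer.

2954

0b011001001100 = 011001001100
→ shifted left by 3 (mod 2^12) → 001001100000 = 608
0x641 = 011001000001
→ XOR → 010000100001 = 1057
0xFAB = 111110101011
→ XOR → 101110001010 = 2954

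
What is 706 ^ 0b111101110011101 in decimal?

706 = 000001011000010
b = 111101110011101
XOR → 111100101011111 = 31071

31071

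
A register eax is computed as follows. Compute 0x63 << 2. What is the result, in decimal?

396

0x63 = 001100011
shift left by 2 → 110001100 = 396
(equivalently, 99 × 2^2 = 99 × 4)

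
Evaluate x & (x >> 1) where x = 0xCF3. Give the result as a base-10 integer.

1137

x = 110011110011 = 3315
x>>1 = 011001111001
AND  = 010001110001 = 1137
(x & (x >> 1) has a 1 wherever x has two consecutive 1 bits.)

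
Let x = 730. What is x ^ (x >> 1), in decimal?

951

x = 1011011010 = 730
x>>1 = 0101101101
XOR  = 1110110111 = 951
(x ^ (x >> 1) gives the standard binary-reflected Gray code of x.)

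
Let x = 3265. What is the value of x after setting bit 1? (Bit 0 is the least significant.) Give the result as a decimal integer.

x = 0110011000001
bit 1 is currently 0; set it via x | (1 << 1) = x | 2
→ 0110011000011 = 3267

3267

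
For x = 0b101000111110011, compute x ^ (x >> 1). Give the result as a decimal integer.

30986

x = 101000111110011 = 20979
x>>1 = 010100011111001
XOR  = 111100100001010 = 30986
(x ^ (x >> 1) gives the standard binary-reflected Gray code of x.)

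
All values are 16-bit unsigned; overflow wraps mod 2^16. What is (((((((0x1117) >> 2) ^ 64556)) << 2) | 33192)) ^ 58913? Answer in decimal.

1933

0x1117 = 0001000100010111
→ >> 2 → 0000010001000101 = 1093
64556 = 1111110000101100
→ ^ → 1111100001101001 = 63593
→ << 2 (mod 2^16) → 1110000110100100 = 57764
33192 = 1000000110101000
→ | → 1110000110101100 = 57772
58913 = 1110011000100001
→ ^ → 0000011110001101 = 1933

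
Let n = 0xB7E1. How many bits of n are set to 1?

10

0xB7E1 = 1011011111100001
Count the 1s: 1 + 1 + 1 + 1 + 1 + 1 + 1 + 1 + 1 + 1 = 10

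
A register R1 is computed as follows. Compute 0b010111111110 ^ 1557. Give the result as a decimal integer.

a = 10111111110
1557 = 11000010101
XOR → 01111101011 = 1003

1003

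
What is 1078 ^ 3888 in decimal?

1078 = 010000110110
3888 = 111100110000
XOR → 101100000110 = 2822

2822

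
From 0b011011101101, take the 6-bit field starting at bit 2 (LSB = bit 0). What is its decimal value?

59

v = 011011101101
Shift right by 2: 0110111011
Mask low 6 bits: 111011 = 59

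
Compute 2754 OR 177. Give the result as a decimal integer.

2803

2754 = 101011000010
177 = 000010110001
 OR → 101011110011 = 2803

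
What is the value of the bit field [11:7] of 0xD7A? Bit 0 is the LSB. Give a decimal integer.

v = 110101111010
Shift right by 7: 11010
Mask low 5 bits: 11010 = 26

26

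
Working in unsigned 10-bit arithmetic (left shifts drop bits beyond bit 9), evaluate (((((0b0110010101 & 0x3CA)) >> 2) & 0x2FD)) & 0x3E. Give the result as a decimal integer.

0b0110010101 = 0110010101
0x3CA = 1111001010
→ & → 0110000000 = 384
→ >> 2 → 0001100000 = 96
0x2FD = 1011111101
→ & → 0001100000 = 96
0x3E = 0000111110
→ & → 0000100000 = 32

32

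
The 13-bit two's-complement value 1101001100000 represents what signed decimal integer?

pattern = 1101001100000 (MSB is 1 ⇒ negative)
Invert: 0010110011111, add 1 → 0010110100000 = 1440, so the value is -1440.
(Equivalently: 6752 - 2^13 = 6752 - 8192 = -1440.)

-1440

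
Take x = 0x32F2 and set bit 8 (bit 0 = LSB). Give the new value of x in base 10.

13298

x = 011001011110010
bit 8 is currently 0; set it via x | (1 << 8) = x | 256
→ 011001111110010 = 13298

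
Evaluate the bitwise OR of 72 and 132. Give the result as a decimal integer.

204

72 = 01001000
132 = 10000100
 OR → 11001100 = 204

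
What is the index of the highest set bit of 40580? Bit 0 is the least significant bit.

40580 = 1001111010000100
The topmost 1 is at position 15 (since 2^15 = 32768 ≤ 40580 < 65536).

15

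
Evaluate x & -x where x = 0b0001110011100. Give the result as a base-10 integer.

4

x = 1110011100 = 924
-x (two's complement) = …0001100100
AND   = 0000000100 = 4
(x & -x isolates the lowest set bit of x.)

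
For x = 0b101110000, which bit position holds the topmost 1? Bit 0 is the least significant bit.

0b101110000 = 101110000
The topmost 1 is at position 8 (since 2^8 = 256 ≤ 368 < 512).

8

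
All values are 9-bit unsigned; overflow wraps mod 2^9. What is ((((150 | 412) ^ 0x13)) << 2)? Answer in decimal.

150 = 010010110
412 = 110011100
→ | → 110011110 = 414
0x13 = 000010011
→ ^ → 110001101 = 397
→ << 2 (mod 2^9) → 000110100 = 52

52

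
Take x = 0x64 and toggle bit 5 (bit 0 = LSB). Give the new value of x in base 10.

68

x = 0001100100
bit 5 is currently 1; toggle it via x ^ (1 << 5) = x ^ 32
→ 0001000100 = 68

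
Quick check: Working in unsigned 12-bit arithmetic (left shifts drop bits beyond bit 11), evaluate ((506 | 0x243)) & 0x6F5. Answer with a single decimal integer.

753

506 = 000111111010
0x243 = 001001000011
→ | → 001111111011 = 1019
0x6F5 = 011011110101
→ & → 001011110001 = 753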